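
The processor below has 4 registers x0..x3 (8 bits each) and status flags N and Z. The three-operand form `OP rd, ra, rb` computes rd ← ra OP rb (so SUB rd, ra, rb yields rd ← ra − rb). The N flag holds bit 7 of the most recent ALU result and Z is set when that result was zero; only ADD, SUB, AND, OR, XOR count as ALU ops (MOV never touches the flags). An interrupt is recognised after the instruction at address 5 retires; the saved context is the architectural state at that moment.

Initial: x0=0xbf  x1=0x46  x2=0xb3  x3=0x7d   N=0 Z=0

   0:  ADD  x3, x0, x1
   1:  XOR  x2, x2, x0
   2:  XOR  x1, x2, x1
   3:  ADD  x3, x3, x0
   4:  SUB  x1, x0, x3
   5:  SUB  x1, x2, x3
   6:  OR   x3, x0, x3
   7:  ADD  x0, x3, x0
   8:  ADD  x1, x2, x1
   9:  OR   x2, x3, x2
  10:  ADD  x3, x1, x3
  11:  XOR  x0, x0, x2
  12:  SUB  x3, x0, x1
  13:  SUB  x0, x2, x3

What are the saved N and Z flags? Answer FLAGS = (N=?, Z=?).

after  0: x0=0xbf x1=0x46 x2=0xb3 x3=0x05  N=0 Z=0
after  1: x0=0xbf x1=0x46 x2=0x0c x3=0x05  N=0 Z=0
after  2: x0=0xbf x1=0x4a x2=0x0c x3=0x05  N=0 Z=0
after  3: x0=0xbf x1=0x4a x2=0x0c x3=0xc4  N=1 Z=0
after  4: x0=0xbf x1=0xfb x2=0x0c x3=0xc4  N=1 Z=0
after  5: x0=0xbf x1=0x48 x2=0x0c x3=0xc4  N=0 Z=0
-- IRQ taken; context saved, return-PC = 6 --

FLAGS = (N=0, Z=0)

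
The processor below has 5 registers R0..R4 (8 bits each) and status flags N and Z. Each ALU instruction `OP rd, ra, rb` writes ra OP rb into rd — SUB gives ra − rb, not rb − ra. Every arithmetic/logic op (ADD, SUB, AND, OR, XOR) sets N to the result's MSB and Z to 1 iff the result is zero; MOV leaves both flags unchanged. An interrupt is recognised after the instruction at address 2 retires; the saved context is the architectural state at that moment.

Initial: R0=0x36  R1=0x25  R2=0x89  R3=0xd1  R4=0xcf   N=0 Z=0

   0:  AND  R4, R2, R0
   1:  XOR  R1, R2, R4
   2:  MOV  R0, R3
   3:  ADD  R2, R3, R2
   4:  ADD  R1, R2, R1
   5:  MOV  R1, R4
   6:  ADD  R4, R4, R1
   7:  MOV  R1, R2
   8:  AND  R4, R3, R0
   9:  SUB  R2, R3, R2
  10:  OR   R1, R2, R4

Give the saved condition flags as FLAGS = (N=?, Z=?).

after  0: R0=0x36 R1=0x25 R2=0x89 R3=0xd1 R4=0x00  N=0 Z=1
after  1: R0=0x36 R1=0x89 R2=0x89 R3=0xd1 R4=0x00  N=1 Z=0
after  2: R0=0xd1 R1=0x89 R2=0x89 R3=0xd1 R4=0x00  N=1 Z=0
-- IRQ taken; context saved, return-PC = 3 --

FLAGS = (N=1, Z=0)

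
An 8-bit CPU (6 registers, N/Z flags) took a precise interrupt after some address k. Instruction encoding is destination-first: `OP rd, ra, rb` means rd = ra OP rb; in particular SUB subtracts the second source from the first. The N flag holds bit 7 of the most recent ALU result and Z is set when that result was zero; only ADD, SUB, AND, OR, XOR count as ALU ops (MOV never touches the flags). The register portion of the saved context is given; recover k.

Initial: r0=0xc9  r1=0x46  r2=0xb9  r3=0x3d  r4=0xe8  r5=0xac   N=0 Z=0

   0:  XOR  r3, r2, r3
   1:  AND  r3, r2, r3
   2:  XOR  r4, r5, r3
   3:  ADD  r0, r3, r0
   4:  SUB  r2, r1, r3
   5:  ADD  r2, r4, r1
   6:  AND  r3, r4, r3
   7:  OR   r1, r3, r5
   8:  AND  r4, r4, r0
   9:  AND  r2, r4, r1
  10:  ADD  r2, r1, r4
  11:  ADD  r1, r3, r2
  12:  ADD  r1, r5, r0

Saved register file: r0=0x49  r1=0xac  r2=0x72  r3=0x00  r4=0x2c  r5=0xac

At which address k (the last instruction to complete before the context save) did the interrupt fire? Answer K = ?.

after  0: r0=0xc9 r1=0x46 r2=0xb9 r3=0x84 r4=0xe8 r5=0xac  N=1 Z=0
after  1: r0=0xc9 r1=0x46 r2=0xb9 r3=0x80 r4=0xe8 r5=0xac  N=1 Z=0
after  2: r0=0xc9 r1=0x46 r2=0xb9 r3=0x80 r4=0x2c r5=0xac  N=0 Z=0
after  3: r0=0x49 r1=0x46 r2=0xb9 r3=0x80 r4=0x2c r5=0xac  N=0 Z=0
after  4: r0=0x49 r1=0x46 r2=0xc6 r3=0x80 r4=0x2c r5=0xac  N=1 Z=0
after  5: r0=0x49 r1=0x46 r2=0x72 r3=0x80 r4=0x2c r5=0xac  N=0 Z=0
after  6: r0=0x49 r1=0x46 r2=0x72 r3=0x00 r4=0x2c r5=0xac  N=0 Z=1
after  7: r0=0x49 r1=0xac r2=0x72 r3=0x00 r4=0x2c r5=0xac  N=1 Z=0
-- IRQ taken; context saved, return-PC = 8 --

K = 7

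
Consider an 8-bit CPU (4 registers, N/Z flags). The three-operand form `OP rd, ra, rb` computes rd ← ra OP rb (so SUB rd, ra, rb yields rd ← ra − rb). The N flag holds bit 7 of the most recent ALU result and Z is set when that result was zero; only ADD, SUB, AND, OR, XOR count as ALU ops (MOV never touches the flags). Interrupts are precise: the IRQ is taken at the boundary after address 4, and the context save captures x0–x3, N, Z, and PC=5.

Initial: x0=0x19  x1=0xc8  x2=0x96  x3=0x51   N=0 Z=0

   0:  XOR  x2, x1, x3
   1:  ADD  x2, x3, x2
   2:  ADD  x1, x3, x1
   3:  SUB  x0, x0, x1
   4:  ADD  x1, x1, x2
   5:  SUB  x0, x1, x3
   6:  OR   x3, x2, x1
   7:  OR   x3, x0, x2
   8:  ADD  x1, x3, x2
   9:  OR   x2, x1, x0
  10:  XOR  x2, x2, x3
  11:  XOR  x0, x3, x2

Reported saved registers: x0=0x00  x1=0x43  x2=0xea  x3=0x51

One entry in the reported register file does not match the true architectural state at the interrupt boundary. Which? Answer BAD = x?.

BAD = x1

after  0: x0=0x19 x1=0xc8 x2=0x99 x3=0x51  N=1 Z=0
after  1: x0=0x19 x1=0xc8 x2=0xea x3=0x51  N=1 Z=0
after  2: x0=0x19 x1=0x19 x2=0xea x3=0x51  N=0 Z=0
after  3: x0=0x00 x1=0x19 x2=0xea x3=0x51  N=0 Z=1
after  4: x0=0x00 x1=0x03 x2=0xea x3=0x51  N=0 Z=0
-- IRQ taken; context saved, return-PC = 5 --
mismatch: x1: reported 0x43 vs actual 0x03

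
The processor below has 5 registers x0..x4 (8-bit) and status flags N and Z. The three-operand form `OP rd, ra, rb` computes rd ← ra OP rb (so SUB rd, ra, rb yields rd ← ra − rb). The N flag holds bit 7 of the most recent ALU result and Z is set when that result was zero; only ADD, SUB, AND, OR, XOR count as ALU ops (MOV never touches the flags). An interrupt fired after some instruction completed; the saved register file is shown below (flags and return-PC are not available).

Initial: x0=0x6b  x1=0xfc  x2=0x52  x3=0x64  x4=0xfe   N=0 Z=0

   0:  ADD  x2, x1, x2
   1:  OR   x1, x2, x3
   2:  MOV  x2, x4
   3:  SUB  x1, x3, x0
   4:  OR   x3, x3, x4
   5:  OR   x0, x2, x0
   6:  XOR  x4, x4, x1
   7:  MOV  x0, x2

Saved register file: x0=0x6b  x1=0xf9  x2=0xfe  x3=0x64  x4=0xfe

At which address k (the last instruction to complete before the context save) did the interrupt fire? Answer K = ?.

K = 3

after  0: x0=0x6b x1=0xfc x2=0x4e x3=0x64 x4=0xfe  N=0 Z=0
after  1: x0=0x6b x1=0x6e x2=0x4e x3=0x64 x4=0xfe  N=0 Z=0
after  2: x0=0x6b x1=0x6e x2=0xfe x3=0x64 x4=0xfe  N=0 Z=0
after  3: x0=0x6b x1=0xf9 x2=0xfe x3=0x64 x4=0xfe  N=1 Z=0
-- IRQ taken; context saved, return-PC = 4 --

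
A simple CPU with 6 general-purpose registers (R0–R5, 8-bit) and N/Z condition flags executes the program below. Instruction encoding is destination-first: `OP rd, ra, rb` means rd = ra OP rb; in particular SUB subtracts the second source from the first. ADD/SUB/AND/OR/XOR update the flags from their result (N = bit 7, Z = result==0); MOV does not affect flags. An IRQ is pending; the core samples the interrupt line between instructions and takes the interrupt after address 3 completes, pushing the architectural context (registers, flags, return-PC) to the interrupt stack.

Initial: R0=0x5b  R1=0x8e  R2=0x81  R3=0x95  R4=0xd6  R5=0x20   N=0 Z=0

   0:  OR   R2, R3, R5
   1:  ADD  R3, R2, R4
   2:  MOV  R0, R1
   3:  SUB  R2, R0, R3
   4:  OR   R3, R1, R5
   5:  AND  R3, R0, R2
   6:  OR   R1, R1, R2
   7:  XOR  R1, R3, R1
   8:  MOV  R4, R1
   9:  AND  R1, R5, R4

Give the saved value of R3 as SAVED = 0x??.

after  0: R0=0x5b R1=0x8e R2=0xb5 R3=0x95 R4=0xd6 R5=0x20  N=1 Z=0
after  1: R0=0x5b R1=0x8e R2=0xb5 R3=0x8b R4=0xd6 R5=0x20  N=1 Z=0
after  2: R0=0x8e R1=0x8e R2=0xb5 R3=0x8b R4=0xd6 R5=0x20  N=1 Z=0
after  3: R0=0x8e R1=0x8e R2=0x03 R3=0x8b R4=0xd6 R5=0x20  N=0 Z=0
-- IRQ taken; context saved, return-PC = 4 --

SAVED = 0x8b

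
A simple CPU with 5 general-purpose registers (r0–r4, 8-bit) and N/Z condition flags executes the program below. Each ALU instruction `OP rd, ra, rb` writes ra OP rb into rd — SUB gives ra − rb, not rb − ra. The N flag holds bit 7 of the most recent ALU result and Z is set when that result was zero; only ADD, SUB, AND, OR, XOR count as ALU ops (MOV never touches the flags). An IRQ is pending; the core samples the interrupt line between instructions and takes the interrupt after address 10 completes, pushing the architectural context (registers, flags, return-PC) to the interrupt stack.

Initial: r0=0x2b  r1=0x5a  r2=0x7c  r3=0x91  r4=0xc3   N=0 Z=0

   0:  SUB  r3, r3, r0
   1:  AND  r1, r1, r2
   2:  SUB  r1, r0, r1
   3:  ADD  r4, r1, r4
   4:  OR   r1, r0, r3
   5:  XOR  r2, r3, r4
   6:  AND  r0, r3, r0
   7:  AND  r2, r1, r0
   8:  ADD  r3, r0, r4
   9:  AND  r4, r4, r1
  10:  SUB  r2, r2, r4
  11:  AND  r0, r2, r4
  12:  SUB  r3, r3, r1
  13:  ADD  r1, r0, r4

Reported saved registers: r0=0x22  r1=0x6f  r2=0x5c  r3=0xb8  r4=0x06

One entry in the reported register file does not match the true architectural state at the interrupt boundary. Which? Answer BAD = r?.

after  0: r0=0x2b r1=0x5a r2=0x7c r3=0x66 r4=0xc3  N=0 Z=0
after  1: r0=0x2b r1=0x58 r2=0x7c r3=0x66 r4=0xc3  N=0 Z=0
after  2: r0=0x2b r1=0xd3 r2=0x7c r3=0x66 r4=0xc3  N=1 Z=0
after  3: r0=0x2b r1=0xd3 r2=0x7c r3=0x66 r4=0x96  N=1 Z=0
after  4: r0=0x2b r1=0x6f r2=0x7c r3=0x66 r4=0x96  N=0 Z=0
after  5: r0=0x2b r1=0x6f r2=0xf0 r3=0x66 r4=0x96  N=1 Z=0
after  6: r0=0x22 r1=0x6f r2=0xf0 r3=0x66 r4=0x96  N=0 Z=0
after  7: r0=0x22 r1=0x6f r2=0x22 r3=0x66 r4=0x96  N=0 Z=0
after  8: r0=0x22 r1=0x6f r2=0x22 r3=0xb8 r4=0x96  N=1 Z=0
after  9: r0=0x22 r1=0x6f r2=0x22 r3=0xb8 r4=0x06  N=0 Z=0
after 10: r0=0x22 r1=0x6f r2=0x1c r3=0xb8 r4=0x06  N=0 Z=0
-- IRQ taken; context saved, return-PC = 11 --
mismatch: r2: reported 0x5c vs actual 0x1c

BAD = r2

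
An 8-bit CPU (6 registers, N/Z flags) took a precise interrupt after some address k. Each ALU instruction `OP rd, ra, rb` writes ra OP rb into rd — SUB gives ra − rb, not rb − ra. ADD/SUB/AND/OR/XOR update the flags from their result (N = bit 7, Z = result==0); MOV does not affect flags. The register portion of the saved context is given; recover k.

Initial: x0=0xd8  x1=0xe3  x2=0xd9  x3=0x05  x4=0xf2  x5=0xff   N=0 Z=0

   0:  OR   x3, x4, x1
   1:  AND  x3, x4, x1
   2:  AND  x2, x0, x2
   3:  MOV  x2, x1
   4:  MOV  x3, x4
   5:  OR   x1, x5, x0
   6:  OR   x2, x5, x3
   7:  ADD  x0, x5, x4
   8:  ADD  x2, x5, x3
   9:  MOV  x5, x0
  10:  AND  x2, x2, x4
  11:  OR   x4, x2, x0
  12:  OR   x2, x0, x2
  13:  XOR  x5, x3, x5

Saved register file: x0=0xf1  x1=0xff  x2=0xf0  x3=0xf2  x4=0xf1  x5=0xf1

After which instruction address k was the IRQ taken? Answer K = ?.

K = 11

after  0: x0=0xd8 x1=0xe3 x2=0xd9 x3=0xf3 x4=0xf2 x5=0xff  N=1 Z=0
after  1: x0=0xd8 x1=0xe3 x2=0xd9 x3=0xe2 x4=0xf2 x5=0xff  N=1 Z=0
after  2: x0=0xd8 x1=0xe3 x2=0xd8 x3=0xe2 x4=0xf2 x5=0xff  N=1 Z=0
after  3: x0=0xd8 x1=0xe3 x2=0xe3 x3=0xe2 x4=0xf2 x5=0xff  N=1 Z=0
after  4: x0=0xd8 x1=0xe3 x2=0xe3 x3=0xf2 x4=0xf2 x5=0xff  N=1 Z=0
after  5: x0=0xd8 x1=0xff x2=0xe3 x3=0xf2 x4=0xf2 x5=0xff  N=1 Z=0
after  6: x0=0xd8 x1=0xff x2=0xff x3=0xf2 x4=0xf2 x5=0xff  N=1 Z=0
after  7: x0=0xf1 x1=0xff x2=0xff x3=0xf2 x4=0xf2 x5=0xff  N=1 Z=0
after  8: x0=0xf1 x1=0xff x2=0xf1 x3=0xf2 x4=0xf2 x5=0xff  N=1 Z=0
after  9: x0=0xf1 x1=0xff x2=0xf1 x3=0xf2 x4=0xf2 x5=0xf1  N=1 Z=0
after 10: x0=0xf1 x1=0xff x2=0xf0 x3=0xf2 x4=0xf2 x5=0xf1  N=1 Z=0
after 11: x0=0xf1 x1=0xff x2=0xf0 x3=0xf2 x4=0xf1 x5=0xf1  N=1 Z=0
-- IRQ taken; context saved, return-PC = 12 --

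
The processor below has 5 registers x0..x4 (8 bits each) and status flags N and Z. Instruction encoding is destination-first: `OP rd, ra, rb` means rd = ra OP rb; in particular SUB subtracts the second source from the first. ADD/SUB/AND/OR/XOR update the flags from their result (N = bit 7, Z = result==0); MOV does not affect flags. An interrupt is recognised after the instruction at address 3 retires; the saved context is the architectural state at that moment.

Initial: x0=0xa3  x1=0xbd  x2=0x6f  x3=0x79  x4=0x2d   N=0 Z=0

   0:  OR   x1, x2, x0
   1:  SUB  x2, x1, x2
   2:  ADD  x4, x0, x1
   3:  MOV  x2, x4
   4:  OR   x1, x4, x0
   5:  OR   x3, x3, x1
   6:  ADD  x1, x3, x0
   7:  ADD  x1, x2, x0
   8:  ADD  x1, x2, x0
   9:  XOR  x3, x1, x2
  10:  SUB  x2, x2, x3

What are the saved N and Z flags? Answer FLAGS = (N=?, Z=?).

after  0: x0=0xa3 x1=0xef x2=0x6f x3=0x79 x4=0x2d  N=1 Z=0
after  1: x0=0xa3 x1=0xef x2=0x80 x3=0x79 x4=0x2d  N=1 Z=0
after  2: x0=0xa3 x1=0xef x2=0x80 x3=0x79 x4=0x92  N=1 Z=0
after  3: x0=0xa3 x1=0xef x2=0x92 x3=0x79 x4=0x92  N=1 Z=0
-- IRQ taken; context saved, return-PC = 4 --

FLAGS = (N=1, Z=0)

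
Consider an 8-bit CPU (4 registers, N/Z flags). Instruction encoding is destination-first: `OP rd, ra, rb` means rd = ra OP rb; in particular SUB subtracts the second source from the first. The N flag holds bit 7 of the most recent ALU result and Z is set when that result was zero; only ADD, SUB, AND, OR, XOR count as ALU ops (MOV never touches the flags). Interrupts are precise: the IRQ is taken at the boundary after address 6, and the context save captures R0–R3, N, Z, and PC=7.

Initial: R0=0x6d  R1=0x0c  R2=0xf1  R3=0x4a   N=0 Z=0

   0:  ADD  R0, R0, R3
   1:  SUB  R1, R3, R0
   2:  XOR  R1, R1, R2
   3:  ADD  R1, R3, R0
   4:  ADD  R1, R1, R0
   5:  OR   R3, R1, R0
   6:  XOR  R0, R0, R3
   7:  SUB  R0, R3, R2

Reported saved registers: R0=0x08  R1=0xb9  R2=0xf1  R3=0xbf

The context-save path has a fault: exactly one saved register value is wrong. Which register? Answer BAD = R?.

BAD = R1

after  0: R0=0xb7 R1=0x0c R2=0xf1 R3=0x4a  N=1 Z=0
after  1: R0=0xb7 R1=0x93 R2=0xf1 R3=0x4a  N=1 Z=0
after  2: R0=0xb7 R1=0x62 R2=0xf1 R3=0x4a  N=0 Z=0
after  3: R0=0xb7 R1=0x01 R2=0xf1 R3=0x4a  N=0 Z=0
after  4: R0=0xb7 R1=0xb8 R2=0xf1 R3=0x4a  N=1 Z=0
after  5: R0=0xb7 R1=0xb8 R2=0xf1 R3=0xbf  N=1 Z=0
after  6: R0=0x08 R1=0xb8 R2=0xf1 R3=0xbf  N=0 Z=0
-- IRQ taken; context saved, return-PC = 7 --
mismatch: R1: reported 0xb9 vs actual 0xb8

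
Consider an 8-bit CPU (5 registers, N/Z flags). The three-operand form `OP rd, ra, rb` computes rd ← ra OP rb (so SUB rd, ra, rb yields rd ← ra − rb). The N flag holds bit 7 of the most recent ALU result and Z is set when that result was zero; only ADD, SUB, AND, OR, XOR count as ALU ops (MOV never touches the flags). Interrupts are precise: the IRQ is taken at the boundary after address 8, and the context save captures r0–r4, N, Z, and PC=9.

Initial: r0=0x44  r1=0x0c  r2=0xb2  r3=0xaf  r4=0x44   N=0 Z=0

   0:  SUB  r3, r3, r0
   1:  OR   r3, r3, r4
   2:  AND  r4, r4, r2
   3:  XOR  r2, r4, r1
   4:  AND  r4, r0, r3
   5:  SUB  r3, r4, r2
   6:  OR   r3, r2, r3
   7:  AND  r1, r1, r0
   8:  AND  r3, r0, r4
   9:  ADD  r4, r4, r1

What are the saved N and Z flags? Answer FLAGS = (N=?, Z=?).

after  0: r0=0x44 r1=0x0c r2=0xb2 r3=0x6b r4=0x44  N=0 Z=0
after  1: r0=0x44 r1=0x0c r2=0xb2 r3=0x6f r4=0x44  N=0 Z=0
after  2: r0=0x44 r1=0x0c r2=0xb2 r3=0x6f r4=0x00  N=0 Z=1
after  3: r0=0x44 r1=0x0c r2=0x0c r3=0x6f r4=0x00  N=0 Z=0
after  4: r0=0x44 r1=0x0c r2=0x0c r3=0x6f r4=0x44  N=0 Z=0
after  5: r0=0x44 r1=0x0c r2=0x0c r3=0x38 r4=0x44  N=0 Z=0
after  6: r0=0x44 r1=0x0c r2=0x0c r3=0x3c r4=0x44  N=0 Z=0
after  7: r0=0x44 r1=0x04 r2=0x0c r3=0x3c r4=0x44  N=0 Z=0
after  8: r0=0x44 r1=0x04 r2=0x0c r3=0x44 r4=0x44  N=0 Z=0
-- IRQ taken; context saved, return-PC = 9 --

FLAGS = (N=0, Z=0)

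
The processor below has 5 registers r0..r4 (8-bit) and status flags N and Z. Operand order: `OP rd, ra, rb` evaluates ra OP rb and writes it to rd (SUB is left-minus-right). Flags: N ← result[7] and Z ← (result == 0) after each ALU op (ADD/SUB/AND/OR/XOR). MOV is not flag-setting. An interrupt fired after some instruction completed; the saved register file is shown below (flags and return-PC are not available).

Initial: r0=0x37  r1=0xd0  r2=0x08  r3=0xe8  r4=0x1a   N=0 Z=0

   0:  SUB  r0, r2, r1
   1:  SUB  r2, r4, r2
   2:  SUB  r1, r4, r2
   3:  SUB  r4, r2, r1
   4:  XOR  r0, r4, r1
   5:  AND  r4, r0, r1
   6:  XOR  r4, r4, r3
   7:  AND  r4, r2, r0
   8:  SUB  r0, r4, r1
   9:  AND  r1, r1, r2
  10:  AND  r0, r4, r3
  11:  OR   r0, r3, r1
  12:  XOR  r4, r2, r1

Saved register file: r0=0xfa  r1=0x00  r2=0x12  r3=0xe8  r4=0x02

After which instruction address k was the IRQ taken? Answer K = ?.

after  0: r0=0x38 r1=0xd0 r2=0x08 r3=0xe8 r4=0x1a  N=0 Z=0
after  1: r0=0x38 r1=0xd0 r2=0x12 r3=0xe8 r4=0x1a  N=0 Z=0
after  2: r0=0x38 r1=0x08 r2=0x12 r3=0xe8 r4=0x1a  N=0 Z=0
after  3: r0=0x38 r1=0x08 r2=0x12 r3=0xe8 r4=0x0a  N=0 Z=0
after  4: r0=0x02 r1=0x08 r2=0x12 r3=0xe8 r4=0x0a  N=0 Z=0
after  5: r0=0x02 r1=0x08 r2=0x12 r3=0xe8 r4=0x00  N=0 Z=1
after  6: r0=0x02 r1=0x08 r2=0x12 r3=0xe8 r4=0xe8  N=1 Z=0
after  7: r0=0x02 r1=0x08 r2=0x12 r3=0xe8 r4=0x02  N=0 Z=0
after  8: r0=0xfa r1=0x08 r2=0x12 r3=0xe8 r4=0x02  N=1 Z=0
after  9: r0=0xfa r1=0x00 r2=0x12 r3=0xe8 r4=0x02  N=0 Z=1
-- IRQ taken; context saved, return-PC = 10 --

K = 9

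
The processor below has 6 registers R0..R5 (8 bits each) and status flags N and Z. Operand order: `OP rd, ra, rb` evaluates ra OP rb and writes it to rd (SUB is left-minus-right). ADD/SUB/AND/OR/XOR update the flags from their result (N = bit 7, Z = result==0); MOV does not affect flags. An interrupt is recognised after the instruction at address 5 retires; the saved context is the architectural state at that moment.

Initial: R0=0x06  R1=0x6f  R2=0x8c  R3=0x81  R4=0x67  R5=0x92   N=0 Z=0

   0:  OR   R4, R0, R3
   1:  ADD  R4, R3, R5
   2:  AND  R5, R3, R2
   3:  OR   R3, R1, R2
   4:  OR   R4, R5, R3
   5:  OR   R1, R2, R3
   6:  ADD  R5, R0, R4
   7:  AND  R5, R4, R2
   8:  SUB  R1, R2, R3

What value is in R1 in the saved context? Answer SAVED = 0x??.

after  0: R0=0x06 R1=0x6f R2=0x8c R3=0x81 R4=0x87 R5=0x92  N=1 Z=0
after  1: R0=0x06 R1=0x6f R2=0x8c R3=0x81 R4=0x13 R5=0x92  N=0 Z=0
after  2: R0=0x06 R1=0x6f R2=0x8c R3=0x81 R4=0x13 R5=0x80  N=1 Z=0
after  3: R0=0x06 R1=0x6f R2=0x8c R3=0xef R4=0x13 R5=0x80  N=1 Z=0
after  4: R0=0x06 R1=0x6f R2=0x8c R3=0xef R4=0xef R5=0x80  N=1 Z=0
after  5: R0=0x06 R1=0xef R2=0x8c R3=0xef R4=0xef R5=0x80  N=1 Z=0
-- IRQ taken; context saved, return-PC = 6 --

SAVED = 0xef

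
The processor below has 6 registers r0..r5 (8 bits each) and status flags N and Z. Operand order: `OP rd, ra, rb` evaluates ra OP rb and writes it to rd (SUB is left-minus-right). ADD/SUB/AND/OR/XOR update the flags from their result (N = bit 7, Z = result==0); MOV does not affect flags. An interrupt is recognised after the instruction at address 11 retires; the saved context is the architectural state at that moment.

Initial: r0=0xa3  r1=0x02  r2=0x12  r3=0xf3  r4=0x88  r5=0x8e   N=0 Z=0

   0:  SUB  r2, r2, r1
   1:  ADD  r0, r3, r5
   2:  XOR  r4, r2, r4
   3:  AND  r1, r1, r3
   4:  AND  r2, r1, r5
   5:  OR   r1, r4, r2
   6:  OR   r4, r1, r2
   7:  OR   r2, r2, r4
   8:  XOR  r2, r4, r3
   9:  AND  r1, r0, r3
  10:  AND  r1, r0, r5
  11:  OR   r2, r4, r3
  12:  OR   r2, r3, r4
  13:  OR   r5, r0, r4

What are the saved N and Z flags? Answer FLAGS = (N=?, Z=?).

after  0: r0=0xa3 r1=0x02 r2=0x10 r3=0xf3 r4=0x88 r5=0x8e  N=0 Z=0
after  1: r0=0x81 r1=0x02 r2=0x10 r3=0xf3 r4=0x88 r5=0x8e  N=1 Z=0
after  2: r0=0x81 r1=0x02 r2=0x10 r3=0xf3 r4=0x98 r5=0x8e  N=1 Z=0
after  3: r0=0x81 r1=0x02 r2=0x10 r3=0xf3 r4=0x98 r5=0x8e  N=0 Z=0
after  4: r0=0x81 r1=0x02 r2=0x02 r3=0xf3 r4=0x98 r5=0x8e  N=0 Z=0
after  5: r0=0x81 r1=0x9a r2=0x02 r3=0xf3 r4=0x98 r5=0x8e  N=1 Z=0
after  6: r0=0x81 r1=0x9a r2=0x02 r3=0xf3 r4=0x9a r5=0x8e  N=1 Z=0
after  7: r0=0x81 r1=0x9a r2=0x9a r3=0xf3 r4=0x9a r5=0x8e  N=1 Z=0
after  8: r0=0x81 r1=0x9a r2=0x69 r3=0xf3 r4=0x9a r5=0x8e  N=0 Z=0
after  9: r0=0x81 r1=0x81 r2=0x69 r3=0xf3 r4=0x9a r5=0x8e  N=1 Z=0
after 10: r0=0x81 r1=0x80 r2=0x69 r3=0xf3 r4=0x9a r5=0x8e  N=1 Z=0
after 11: r0=0x81 r1=0x80 r2=0xfb r3=0xf3 r4=0x9a r5=0x8e  N=1 Z=0
-- IRQ taken; context saved, return-PC = 12 --

FLAGS = (N=1, Z=0)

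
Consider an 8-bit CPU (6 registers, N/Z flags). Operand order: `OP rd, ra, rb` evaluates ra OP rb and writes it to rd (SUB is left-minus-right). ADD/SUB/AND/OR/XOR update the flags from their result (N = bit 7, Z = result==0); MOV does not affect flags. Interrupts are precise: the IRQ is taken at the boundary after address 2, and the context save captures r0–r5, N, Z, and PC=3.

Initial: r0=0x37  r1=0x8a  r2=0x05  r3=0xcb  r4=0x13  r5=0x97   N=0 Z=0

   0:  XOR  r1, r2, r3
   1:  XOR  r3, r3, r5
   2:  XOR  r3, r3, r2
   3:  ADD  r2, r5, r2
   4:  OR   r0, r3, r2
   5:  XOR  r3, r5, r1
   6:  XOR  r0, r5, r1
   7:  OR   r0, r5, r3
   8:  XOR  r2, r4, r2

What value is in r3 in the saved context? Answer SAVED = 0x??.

SAVED = 0x59

after  0: r0=0x37 r1=0xce r2=0x05 r3=0xcb r4=0x13 r5=0x97  N=1 Z=0
after  1: r0=0x37 r1=0xce r2=0x05 r3=0x5c r4=0x13 r5=0x97  N=0 Z=0
after  2: r0=0x37 r1=0xce r2=0x05 r3=0x59 r4=0x13 r5=0x97  N=0 Z=0
-- IRQ taken; context saved, return-PC = 3 --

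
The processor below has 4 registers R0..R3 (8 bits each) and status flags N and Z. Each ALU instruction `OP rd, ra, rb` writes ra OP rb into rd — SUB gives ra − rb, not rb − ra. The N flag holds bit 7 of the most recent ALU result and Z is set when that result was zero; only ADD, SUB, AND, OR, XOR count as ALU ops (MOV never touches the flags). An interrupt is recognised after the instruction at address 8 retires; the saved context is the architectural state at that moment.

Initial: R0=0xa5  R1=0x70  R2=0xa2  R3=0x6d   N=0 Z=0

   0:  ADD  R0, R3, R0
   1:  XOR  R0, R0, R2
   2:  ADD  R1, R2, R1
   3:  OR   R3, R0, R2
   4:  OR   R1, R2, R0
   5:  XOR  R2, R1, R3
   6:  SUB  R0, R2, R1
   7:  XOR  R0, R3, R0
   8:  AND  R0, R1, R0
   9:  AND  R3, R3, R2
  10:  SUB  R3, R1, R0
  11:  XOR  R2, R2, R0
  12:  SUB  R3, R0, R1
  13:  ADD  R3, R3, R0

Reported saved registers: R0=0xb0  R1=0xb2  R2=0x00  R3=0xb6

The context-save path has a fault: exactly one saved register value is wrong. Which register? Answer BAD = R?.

after  0: R0=0x12 R1=0x70 R2=0xa2 R3=0x6d  N=0 Z=0
after  1: R0=0xb0 R1=0x70 R2=0xa2 R3=0x6d  N=1 Z=0
after  2: R0=0xb0 R1=0x12 R2=0xa2 R3=0x6d  N=0 Z=0
after  3: R0=0xb0 R1=0x12 R2=0xa2 R3=0xb2  N=1 Z=0
after  4: R0=0xb0 R1=0xb2 R2=0xa2 R3=0xb2  N=1 Z=0
after  5: R0=0xb0 R1=0xb2 R2=0x00 R3=0xb2  N=0 Z=1
after  6: R0=0x4e R1=0xb2 R2=0x00 R3=0xb2  N=0 Z=0
after  7: R0=0xfc R1=0xb2 R2=0x00 R3=0xb2  N=1 Z=0
after  8: R0=0xb0 R1=0xb2 R2=0x00 R3=0xb2  N=1 Z=0
-- IRQ taken; context saved, return-PC = 9 --
mismatch: R3: reported 0xb6 vs actual 0xb2

BAD = R3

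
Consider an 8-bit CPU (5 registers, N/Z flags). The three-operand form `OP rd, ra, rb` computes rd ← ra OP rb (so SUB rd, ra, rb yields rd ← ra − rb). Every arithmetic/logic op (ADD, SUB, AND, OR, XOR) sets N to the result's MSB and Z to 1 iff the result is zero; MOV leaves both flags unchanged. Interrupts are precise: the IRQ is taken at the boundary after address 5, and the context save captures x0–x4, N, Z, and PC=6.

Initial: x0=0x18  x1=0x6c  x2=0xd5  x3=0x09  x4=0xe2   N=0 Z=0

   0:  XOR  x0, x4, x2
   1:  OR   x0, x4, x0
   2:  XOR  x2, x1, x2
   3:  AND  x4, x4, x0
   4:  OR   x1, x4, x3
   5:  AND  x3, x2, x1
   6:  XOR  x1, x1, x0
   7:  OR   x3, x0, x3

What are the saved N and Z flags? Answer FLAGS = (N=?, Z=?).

after  0: x0=0x37 x1=0x6c x2=0xd5 x3=0x09 x4=0xe2  N=0 Z=0
after  1: x0=0xf7 x1=0x6c x2=0xd5 x3=0x09 x4=0xe2  N=1 Z=0
after  2: x0=0xf7 x1=0x6c x2=0xb9 x3=0x09 x4=0xe2  N=1 Z=0
after  3: x0=0xf7 x1=0x6c x2=0xb9 x3=0x09 x4=0xe2  N=1 Z=0
after  4: x0=0xf7 x1=0xeb x2=0xb9 x3=0x09 x4=0xe2  N=1 Z=0
after  5: x0=0xf7 x1=0xeb x2=0xb9 x3=0xa9 x4=0xe2  N=1 Z=0
-- IRQ taken; context saved, return-PC = 6 --

FLAGS = (N=1, Z=0)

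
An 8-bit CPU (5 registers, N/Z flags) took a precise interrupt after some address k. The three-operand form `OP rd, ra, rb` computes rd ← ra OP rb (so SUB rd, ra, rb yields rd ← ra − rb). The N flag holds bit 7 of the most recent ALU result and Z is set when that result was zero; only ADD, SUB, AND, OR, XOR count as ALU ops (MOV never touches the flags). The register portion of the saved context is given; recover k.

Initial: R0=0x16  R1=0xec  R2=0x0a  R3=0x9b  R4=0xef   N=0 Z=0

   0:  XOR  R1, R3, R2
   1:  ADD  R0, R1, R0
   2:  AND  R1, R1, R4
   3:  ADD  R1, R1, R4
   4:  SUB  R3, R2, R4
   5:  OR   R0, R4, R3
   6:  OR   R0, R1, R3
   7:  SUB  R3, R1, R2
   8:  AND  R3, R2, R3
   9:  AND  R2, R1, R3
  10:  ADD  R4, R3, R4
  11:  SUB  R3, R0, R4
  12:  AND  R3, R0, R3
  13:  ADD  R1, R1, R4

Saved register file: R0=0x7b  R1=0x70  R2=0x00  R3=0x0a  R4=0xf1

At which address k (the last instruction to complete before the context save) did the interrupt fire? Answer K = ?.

K = 12

after  0: R0=0x16 R1=0x91 R2=0x0a R3=0x9b R4=0xef  N=1 Z=0
after  1: R0=0xa7 R1=0x91 R2=0x0a R3=0x9b R4=0xef  N=1 Z=0
after  2: R0=0xa7 R1=0x81 R2=0x0a R3=0x9b R4=0xef  N=1 Z=0
after  3: R0=0xa7 R1=0x70 R2=0x0a R3=0x9b R4=0xef  N=0 Z=0
after  4: R0=0xa7 R1=0x70 R2=0x0a R3=0x1b R4=0xef  N=0 Z=0
after  5: R0=0xff R1=0x70 R2=0x0a R3=0x1b R4=0xef  N=1 Z=0
after  6: R0=0x7b R1=0x70 R2=0x0a R3=0x1b R4=0xef  N=0 Z=0
after  7: R0=0x7b R1=0x70 R2=0x0a R3=0x66 R4=0xef  N=0 Z=0
after  8: R0=0x7b R1=0x70 R2=0x0a R3=0x02 R4=0xef  N=0 Z=0
after  9: R0=0x7b R1=0x70 R2=0x00 R3=0x02 R4=0xef  N=0 Z=1
after 10: R0=0x7b R1=0x70 R2=0x00 R3=0x02 R4=0xf1  N=1 Z=0
after 11: R0=0x7b R1=0x70 R2=0x00 R3=0x8a R4=0xf1  N=1 Z=0
after 12: R0=0x7b R1=0x70 R2=0x00 R3=0x0a R4=0xf1  N=0 Z=0
-- IRQ taken; context saved, return-PC = 13 --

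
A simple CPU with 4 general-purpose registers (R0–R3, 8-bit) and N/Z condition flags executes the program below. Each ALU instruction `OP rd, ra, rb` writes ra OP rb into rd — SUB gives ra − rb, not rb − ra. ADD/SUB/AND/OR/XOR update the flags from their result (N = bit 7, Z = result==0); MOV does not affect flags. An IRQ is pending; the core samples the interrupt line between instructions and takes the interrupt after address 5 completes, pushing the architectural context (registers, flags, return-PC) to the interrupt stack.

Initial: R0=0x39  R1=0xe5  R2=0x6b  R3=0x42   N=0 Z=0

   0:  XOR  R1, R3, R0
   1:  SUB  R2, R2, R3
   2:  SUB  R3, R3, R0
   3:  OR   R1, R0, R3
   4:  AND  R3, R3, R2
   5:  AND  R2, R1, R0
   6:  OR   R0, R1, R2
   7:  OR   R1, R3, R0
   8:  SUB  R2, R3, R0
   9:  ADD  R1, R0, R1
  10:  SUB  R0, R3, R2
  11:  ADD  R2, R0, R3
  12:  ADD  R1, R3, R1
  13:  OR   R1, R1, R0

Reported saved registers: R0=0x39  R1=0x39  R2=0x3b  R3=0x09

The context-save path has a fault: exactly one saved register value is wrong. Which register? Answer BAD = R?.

BAD = R2

after  0: R0=0x39 R1=0x7b R2=0x6b R3=0x42  N=0 Z=0
after  1: R0=0x39 R1=0x7b R2=0x29 R3=0x42  N=0 Z=0
after  2: R0=0x39 R1=0x7b R2=0x29 R3=0x09  N=0 Z=0
after  3: R0=0x39 R1=0x39 R2=0x29 R3=0x09  N=0 Z=0
after  4: R0=0x39 R1=0x39 R2=0x29 R3=0x09  N=0 Z=0
after  5: R0=0x39 R1=0x39 R2=0x39 R3=0x09  N=0 Z=0
-- IRQ taken; context saved, return-PC = 6 --
mismatch: R2: reported 0x3b vs actual 0x39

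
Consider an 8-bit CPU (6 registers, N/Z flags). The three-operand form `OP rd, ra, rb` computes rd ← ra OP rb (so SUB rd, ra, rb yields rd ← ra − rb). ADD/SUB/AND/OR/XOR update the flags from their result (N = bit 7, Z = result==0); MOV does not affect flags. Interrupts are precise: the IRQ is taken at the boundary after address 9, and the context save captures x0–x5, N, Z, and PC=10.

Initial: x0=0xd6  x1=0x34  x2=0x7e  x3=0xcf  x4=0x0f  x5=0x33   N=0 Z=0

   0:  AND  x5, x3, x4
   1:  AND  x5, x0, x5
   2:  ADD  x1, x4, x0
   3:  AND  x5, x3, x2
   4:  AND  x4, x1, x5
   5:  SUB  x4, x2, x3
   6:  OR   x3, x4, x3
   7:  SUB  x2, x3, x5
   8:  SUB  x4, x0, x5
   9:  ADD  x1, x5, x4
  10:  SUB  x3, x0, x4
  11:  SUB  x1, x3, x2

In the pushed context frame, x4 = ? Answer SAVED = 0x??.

SAVED = 0x88

after  0: x0=0xd6 x1=0x34 x2=0x7e x3=0xcf x4=0x0f x5=0x0f  N=0 Z=0
after  1: x0=0xd6 x1=0x34 x2=0x7e x3=0xcf x4=0x0f x5=0x06  N=0 Z=0
after  2: x0=0xd6 x1=0xe5 x2=0x7e x3=0xcf x4=0x0f x5=0x06  N=1 Z=0
after  3: x0=0xd6 x1=0xe5 x2=0x7e x3=0xcf x4=0x0f x5=0x4e  N=0 Z=0
after  4: x0=0xd6 x1=0xe5 x2=0x7e x3=0xcf x4=0x44 x5=0x4e  N=0 Z=0
after  5: x0=0xd6 x1=0xe5 x2=0x7e x3=0xcf x4=0xaf x5=0x4e  N=1 Z=0
after  6: x0=0xd6 x1=0xe5 x2=0x7e x3=0xef x4=0xaf x5=0x4e  N=1 Z=0
after  7: x0=0xd6 x1=0xe5 x2=0xa1 x3=0xef x4=0xaf x5=0x4e  N=1 Z=0
after  8: x0=0xd6 x1=0xe5 x2=0xa1 x3=0xef x4=0x88 x5=0x4e  N=1 Z=0
after  9: x0=0xd6 x1=0xd6 x2=0xa1 x3=0xef x4=0x88 x5=0x4e  N=1 Z=0
-- IRQ taken; context saved, return-PC = 10 --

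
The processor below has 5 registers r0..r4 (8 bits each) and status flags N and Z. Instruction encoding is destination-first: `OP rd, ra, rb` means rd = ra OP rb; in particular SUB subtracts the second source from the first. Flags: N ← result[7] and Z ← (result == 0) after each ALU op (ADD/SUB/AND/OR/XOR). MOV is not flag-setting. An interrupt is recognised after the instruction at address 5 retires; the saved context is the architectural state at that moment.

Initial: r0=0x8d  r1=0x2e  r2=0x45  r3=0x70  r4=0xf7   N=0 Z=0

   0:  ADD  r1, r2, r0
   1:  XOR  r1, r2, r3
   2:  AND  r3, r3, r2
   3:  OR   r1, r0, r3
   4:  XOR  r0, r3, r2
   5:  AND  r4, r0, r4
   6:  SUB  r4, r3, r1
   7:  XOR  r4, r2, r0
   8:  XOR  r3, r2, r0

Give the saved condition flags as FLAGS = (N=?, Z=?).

FLAGS = (N=0, Z=0)

after  0: r0=0x8d r1=0xd2 r2=0x45 r3=0x70 r4=0xf7  N=1 Z=0
after  1: r0=0x8d r1=0x35 r2=0x45 r3=0x70 r4=0xf7  N=0 Z=0
after  2: r0=0x8d r1=0x35 r2=0x45 r3=0x40 r4=0xf7  N=0 Z=0
after  3: r0=0x8d r1=0xcd r2=0x45 r3=0x40 r4=0xf7  N=1 Z=0
after  4: r0=0x05 r1=0xcd r2=0x45 r3=0x40 r4=0xf7  N=0 Z=0
after  5: r0=0x05 r1=0xcd r2=0x45 r3=0x40 r4=0x05  N=0 Z=0
-- IRQ taken; context saved, return-PC = 6 --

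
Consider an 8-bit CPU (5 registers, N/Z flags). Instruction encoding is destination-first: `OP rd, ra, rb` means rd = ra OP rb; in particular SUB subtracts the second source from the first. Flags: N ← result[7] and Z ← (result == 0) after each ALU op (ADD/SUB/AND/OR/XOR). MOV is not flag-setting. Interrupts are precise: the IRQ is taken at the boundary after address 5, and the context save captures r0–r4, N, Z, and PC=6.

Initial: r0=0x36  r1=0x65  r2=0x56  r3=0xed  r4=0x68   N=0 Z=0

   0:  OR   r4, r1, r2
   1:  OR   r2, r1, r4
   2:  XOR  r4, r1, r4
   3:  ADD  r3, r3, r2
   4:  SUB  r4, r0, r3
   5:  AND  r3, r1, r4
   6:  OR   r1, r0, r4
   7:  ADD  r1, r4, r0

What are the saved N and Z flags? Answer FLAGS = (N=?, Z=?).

after  0: r0=0x36 r1=0x65 r2=0x56 r3=0xed r4=0x77  N=0 Z=0
after  1: r0=0x36 r1=0x65 r2=0x77 r3=0xed r4=0x77  N=0 Z=0
after  2: r0=0x36 r1=0x65 r2=0x77 r3=0xed r4=0x12  N=0 Z=0
after  3: r0=0x36 r1=0x65 r2=0x77 r3=0x64 r4=0x12  N=0 Z=0
after  4: r0=0x36 r1=0x65 r2=0x77 r3=0x64 r4=0xd2  N=1 Z=0
after  5: r0=0x36 r1=0x65 r2=0x77 r3=0x40 r4=0xd2  N=0 Z=0
-- IRQ taken; context saved, return-PC = 6 --

FLAGS = (N=0, Z=0)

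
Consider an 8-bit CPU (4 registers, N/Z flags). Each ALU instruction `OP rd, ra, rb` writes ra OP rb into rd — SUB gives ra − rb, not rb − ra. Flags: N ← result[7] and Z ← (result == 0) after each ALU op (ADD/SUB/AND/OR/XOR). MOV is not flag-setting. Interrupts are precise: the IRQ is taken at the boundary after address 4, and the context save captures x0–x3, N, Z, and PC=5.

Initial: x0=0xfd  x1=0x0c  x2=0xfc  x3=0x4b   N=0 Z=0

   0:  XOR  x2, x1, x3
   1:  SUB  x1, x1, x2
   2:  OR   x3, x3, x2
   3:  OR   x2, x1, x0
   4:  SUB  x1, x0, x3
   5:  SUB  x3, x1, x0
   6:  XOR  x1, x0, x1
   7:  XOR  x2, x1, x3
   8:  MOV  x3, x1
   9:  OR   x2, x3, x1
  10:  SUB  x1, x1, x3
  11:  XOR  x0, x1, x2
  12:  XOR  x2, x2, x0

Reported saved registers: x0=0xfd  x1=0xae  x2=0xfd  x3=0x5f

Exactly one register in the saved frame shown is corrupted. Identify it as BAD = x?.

BAD = x3

after  0: x0=0xfd x1=0x0c x2=0x47 x3=0x4b  N=0 Z=0
after  1: x0=0xfd x1=0xc5 x2=0x47 x3=0x4b  N=1 Z=0
after  2: x0=0xfd x1=0xc5 x2=0x47 x3=0x4f  N=0 Z=0
after  3: x0=0xfd x1=0xc5 x2=0xfd x3=0x4f  N=1 Z=0
after  4: x0=0xfd x1=0xae x2=0xfd x3=0x4f  N=1 Z=0
-- IRQ taken; context saved, return-PC = 5 --
mismatch: x3: reported 0x5f vs actual 0x4f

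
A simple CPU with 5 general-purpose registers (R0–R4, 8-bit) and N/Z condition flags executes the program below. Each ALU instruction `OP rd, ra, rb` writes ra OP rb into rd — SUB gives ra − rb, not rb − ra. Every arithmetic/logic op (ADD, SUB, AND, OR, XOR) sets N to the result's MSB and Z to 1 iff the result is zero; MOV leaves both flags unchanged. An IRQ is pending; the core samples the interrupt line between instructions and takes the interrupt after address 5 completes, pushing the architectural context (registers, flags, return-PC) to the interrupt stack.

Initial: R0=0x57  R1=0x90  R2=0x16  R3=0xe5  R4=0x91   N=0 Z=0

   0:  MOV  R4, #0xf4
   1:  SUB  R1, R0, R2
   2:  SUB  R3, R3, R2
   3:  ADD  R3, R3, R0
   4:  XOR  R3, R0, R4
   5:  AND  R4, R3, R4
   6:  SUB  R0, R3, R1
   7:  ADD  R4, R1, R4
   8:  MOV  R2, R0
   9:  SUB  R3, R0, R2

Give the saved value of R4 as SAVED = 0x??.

after  0: R0=0x57 R1=0x90 R2=0x16 R3=0xe5 R4=0xf4  N=0 Z=0
after  1: R0=0x57 R1=0x41 R2=0x16 R3=0xe5 R4=0xf4  N=0 Z=0
after  2: R0=0x57 R1=0x41 R2=0x16 R3=0xcf R4=0xf4  N=1 Z=0
after  3: R0=0x57 R1=0x41 R2=0x16 R3=0x26 R4=0xf4  N=0 Z=0
after  4: R0=0x57 R1=0x41 R2=0x16 R3=0xa3 R4=0xf4  N=1 Z=0
after  5: R0=0x57 R1=0x41 R2=0x16 R3=0xa3 R4=0xa0  N=1 Z=0
-- IRQ taken; context saved, return-PC = 6 --

SAVED = 0xa0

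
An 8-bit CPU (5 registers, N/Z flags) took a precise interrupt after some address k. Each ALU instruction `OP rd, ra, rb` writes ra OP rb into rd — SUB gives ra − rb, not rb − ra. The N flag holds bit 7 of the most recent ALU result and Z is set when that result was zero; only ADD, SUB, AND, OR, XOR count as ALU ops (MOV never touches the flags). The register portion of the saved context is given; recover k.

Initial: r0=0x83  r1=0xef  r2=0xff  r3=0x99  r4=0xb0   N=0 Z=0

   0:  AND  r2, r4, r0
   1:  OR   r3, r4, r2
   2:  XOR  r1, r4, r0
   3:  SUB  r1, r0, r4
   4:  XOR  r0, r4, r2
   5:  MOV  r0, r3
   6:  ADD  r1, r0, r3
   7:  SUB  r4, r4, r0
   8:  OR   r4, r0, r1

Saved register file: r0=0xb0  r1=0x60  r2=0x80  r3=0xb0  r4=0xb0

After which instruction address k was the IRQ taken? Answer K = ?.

K = 6

after  0: r0=0x83 r1=0xef r2=0x80 r3=0x99 r4=0xb0  N=1 Z=0
after  1: r0=0x83 r1=0xef r2=0x80 r3=0xb0 r4=0xb0  N=1 Z=0
after  2: r0=0x83 r1=0x33 r2=0x80 r3=0xb0 r4=0xb0  N=0 Z=0
after  3: r0=0x83 r1=0xd3 r2=0x80 r3=0xb0 r4=0xb0  N=1 Z=0
after  4: r0=0x30 r1=0xd3 r2=0x80 r3=0xb0 r4=0xb0  N=0 Z=0
after  5: r0=0xb0 r1=0xd3 r2=0x80 r3=0xb0 r4=0xb0  N=0 Z=0
after  6: r0=0xb0 r1=0x60 r2=0x80 r3=0xb0 r4=0xb0  N=0 Z=0
-- IRQ taken; context saved, return-PC = 7 --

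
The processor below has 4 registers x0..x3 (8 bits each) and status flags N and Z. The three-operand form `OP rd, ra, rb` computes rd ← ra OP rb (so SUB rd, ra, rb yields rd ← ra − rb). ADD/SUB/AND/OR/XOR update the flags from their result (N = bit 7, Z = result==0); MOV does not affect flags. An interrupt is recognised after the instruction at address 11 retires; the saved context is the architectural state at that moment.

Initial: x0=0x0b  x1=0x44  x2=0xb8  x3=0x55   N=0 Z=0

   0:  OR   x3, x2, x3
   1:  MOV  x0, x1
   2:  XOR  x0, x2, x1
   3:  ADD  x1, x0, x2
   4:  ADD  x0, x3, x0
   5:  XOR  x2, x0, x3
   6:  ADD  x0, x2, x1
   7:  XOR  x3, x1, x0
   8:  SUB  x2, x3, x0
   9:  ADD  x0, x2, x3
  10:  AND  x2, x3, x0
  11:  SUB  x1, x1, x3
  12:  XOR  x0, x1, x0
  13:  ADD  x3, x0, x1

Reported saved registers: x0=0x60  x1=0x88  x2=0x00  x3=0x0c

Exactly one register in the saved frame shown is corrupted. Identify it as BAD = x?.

BAD = x1

after  0: x0=0x0b x1=0x44 x2=0xb8 x3=0xfd  N=1 Z=0
after  1: x0=0x44 x1=0x44 x2=0xb8 x3=0xfd  N=1 Z=0
after  2: x0=0xfc x1=0x44 x2=0xb8 x3=0xfd  N=1 Z=0
after  3: x0=0xfc x1=0xb4 x2=0xb8 x3=0xfd  N=1 Z=0
after  4: x0=0xf9 x1=0xb4 x2=0xb8 x3=0xfd  N=1 Z=0
after  5: x0=0xf9 x1=0xb4 x2=0x04 x3=0xfd  N=0 Z=0
after  6: x0=0xb8 x1=0xb4 x2=0x04 x3=0xfd  N=1 Z=0
after  7: x0=0xb8 x1=0xb4 x2=0x04 x3=0x0c  N=0 Z=0
after  8: x0=0xb8 x1=0xb4 x2=0x54 x3=0x0c  N=0 Z=0
after  9: x0=0x60 x1=0xb4 x2=0x54 x3=0x0c  N=0 Z=0
after 10: x0=0x60 x1=0xb4 x2=0x00 x3=0x0c  N=0 Z=1
after 11: x0=0x60 x1=0xa8 x2=0x00 x3=0x0c  N=1 Z=0
-- IRQ taken; context saved, return-PC = 12 --
mismatch: x1: reported 0x88 vs actual 0xa8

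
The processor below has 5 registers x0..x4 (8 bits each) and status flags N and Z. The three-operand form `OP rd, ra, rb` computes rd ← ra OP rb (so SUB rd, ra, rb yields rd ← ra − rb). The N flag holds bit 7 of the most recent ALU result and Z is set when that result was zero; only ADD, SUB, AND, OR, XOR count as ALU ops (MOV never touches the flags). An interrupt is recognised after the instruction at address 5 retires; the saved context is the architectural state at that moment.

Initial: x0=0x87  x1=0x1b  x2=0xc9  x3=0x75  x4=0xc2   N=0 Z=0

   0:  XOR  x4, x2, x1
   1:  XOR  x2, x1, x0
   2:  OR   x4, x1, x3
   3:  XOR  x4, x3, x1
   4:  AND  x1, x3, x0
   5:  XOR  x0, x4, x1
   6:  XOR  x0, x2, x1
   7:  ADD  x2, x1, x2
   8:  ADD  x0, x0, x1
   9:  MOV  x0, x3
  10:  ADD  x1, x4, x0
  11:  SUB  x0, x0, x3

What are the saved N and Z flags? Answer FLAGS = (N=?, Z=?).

FLAGS = (N=0, Z=0)

after  0: x0=0x87 x1=0x1b x2=0xc9 x3=0x75 x4=0xd2  N=1 Z=0
after  1: x0=0x87 x1=0x1b x2=0x9c x3=0x75 x4=0xd2  N=1 Z=0
after  2: x0=0x87 x1=0x1b x2=0x9c x3=0x75 x4=0x7f  N=0 Z=0
after  3: x0=0x87 x1=0x1b x2=0x9c x3=0x75 x4=0x6e  N=0 Z=0
after  4: x0=0x87 x1=0x05 x2=0x9c x3=0x75 x4=0x6e  N=0 Z=0
after  5: x0=0x6b x1=0x05 x2=0x9c x3=0x75 x4=0x6e  N=0 Z=0
-- IRQ taken; context saved, return-PC = 6 --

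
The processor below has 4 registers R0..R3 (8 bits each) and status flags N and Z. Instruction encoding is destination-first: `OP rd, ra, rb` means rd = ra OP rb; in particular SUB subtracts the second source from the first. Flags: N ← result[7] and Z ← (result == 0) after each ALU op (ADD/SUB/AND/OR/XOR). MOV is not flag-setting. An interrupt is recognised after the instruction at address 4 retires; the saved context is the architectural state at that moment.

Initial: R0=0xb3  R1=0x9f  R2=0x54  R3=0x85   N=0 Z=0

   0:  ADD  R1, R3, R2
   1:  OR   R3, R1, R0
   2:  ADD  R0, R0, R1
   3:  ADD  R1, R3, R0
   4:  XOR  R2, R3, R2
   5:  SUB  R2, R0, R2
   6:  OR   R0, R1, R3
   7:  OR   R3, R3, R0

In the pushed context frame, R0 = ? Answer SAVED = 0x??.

SAVED = 0x8c

after  0: R0=0xb3 R1=0xd9 R2=0x54 R3=0x85  N=1 Z=0
after  1: R0=0xb3 R1=0xd9 R2=0x54 R3=0xfb  N=1 Z=0
after  2: R0=0x8c R1=0xd9 R2=0x54 R3=0xfb  N=1 Z=0
after  3: R0=0x8c R1=0x87 R2=0x54 R3=0xfb  N=1 Z=0
after  4: R0=0x8c R1=0x87 R2=0xaf R3=0xfb  N=1 Z=0
-- IRQ taken; context saved, return-PC = 5 --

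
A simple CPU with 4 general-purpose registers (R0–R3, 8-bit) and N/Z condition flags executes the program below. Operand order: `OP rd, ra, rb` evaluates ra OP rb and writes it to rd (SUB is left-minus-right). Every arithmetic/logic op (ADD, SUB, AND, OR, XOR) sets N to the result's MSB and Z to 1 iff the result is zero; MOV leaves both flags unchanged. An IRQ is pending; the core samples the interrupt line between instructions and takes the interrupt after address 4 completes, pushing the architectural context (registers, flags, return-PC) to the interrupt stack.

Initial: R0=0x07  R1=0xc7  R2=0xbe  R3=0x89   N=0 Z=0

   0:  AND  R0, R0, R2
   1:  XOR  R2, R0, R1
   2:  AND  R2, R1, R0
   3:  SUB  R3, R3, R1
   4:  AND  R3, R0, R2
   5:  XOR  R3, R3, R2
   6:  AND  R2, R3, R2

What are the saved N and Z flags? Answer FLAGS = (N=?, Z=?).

after  0: R0=0x06 R1=0xc7 R2=0xbe R3=0x89  N=0 Z=0
after  1: R0=0x06 R1=0xc7 R2=0xc1 R3=0x89  N=1 Z=0
after  2: R0=0x06 R1=0xc7 R2=0x06 R3=0x89  N=0 Z=0
after  3: R0=0x06 R1=0xc7 R2=0x06 R3=0xc2  N=1 Z=0
after  4: R0=0x06 R1=0xc7 R2=0x06 R3=0x06  N=0 Z=0
-- IRQ taken; context saved, return-PC = 5 --

FLAGS = (N=0, Z=0)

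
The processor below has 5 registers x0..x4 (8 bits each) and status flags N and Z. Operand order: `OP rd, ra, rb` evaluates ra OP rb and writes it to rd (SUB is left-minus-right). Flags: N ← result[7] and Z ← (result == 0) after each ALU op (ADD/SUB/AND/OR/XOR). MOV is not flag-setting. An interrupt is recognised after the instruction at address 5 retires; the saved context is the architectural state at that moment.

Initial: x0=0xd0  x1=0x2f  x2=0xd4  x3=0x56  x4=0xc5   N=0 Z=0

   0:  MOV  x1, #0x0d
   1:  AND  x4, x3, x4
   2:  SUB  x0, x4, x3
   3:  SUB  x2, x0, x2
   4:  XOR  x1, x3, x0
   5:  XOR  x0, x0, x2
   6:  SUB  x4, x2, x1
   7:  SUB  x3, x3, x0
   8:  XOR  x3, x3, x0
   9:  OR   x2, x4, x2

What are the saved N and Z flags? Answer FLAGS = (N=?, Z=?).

FLAGS = (N=1, Z=0)

after  0: x0=0xd0 x1=0x0d x2=0xd4 x3=0x56 x4=0xc5  N=0 Z=0
after  1: x0=0xd0 x1=0x0d x2=0xd4 x3=0x56 x4=0x44  N=0 Z=0
after  2: x0=0xee x1=0x0d x2=0xd4 x3=0x56 x4=0x44  N=1 Z=0
after  3: x0=0xee x1=0x0d x2=0x1a x3=0x56 x4=0x44  N=0 Z=0
after  4: x0=0xee x1=0xb8 x2=0x1a x3=0x56 x4=0x44  N=1 Z=0
after  5: x0=0xf4 x1=0xb8 x2=0x1a x3=0x56 x4=0x44  N=1 Z=0
-- IRQ taken; context saved, return-PC = 6 --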